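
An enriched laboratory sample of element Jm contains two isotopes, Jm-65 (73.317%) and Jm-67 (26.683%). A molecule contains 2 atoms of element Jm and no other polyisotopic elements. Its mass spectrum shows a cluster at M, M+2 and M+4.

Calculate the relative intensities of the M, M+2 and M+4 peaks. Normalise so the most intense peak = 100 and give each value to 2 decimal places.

100.00 : 72.79 : 13.25

Each Jm atom is independently Jm-65 (p = 0.73317) or Jm-67 (q = 0.26683); the cluster is the binomial expansion (p + q)^2.
P(M) = 0.73317^2 = 0.537538
P(M+2) = 2 × 0.73317^1 × 0.26683^1 = 0.391264
P(M+4) = 0.26683^2 = 0.071198
The M peak is largest (0.537538); scaling to 100 gives 100.00 : 72.79 : 13.25.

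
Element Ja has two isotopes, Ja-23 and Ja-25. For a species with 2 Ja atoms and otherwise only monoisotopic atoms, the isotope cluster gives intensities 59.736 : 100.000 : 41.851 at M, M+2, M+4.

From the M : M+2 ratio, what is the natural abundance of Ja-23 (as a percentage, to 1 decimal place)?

Let p = fractional abundance of Ja-23. I(M+2)/I(M) = [C(2,1)·p^1·(1−p)] / p^2 = 2·(1−p)/p = 100.000/59.736 = 1.6740
(1−p)/p = 1.6740/2 = 0.8370  ⇒  p = 1/(1 + 0.8370) = 0.5444
Ja-23: 54.4%, Ja-25: 45.6%.

54.4%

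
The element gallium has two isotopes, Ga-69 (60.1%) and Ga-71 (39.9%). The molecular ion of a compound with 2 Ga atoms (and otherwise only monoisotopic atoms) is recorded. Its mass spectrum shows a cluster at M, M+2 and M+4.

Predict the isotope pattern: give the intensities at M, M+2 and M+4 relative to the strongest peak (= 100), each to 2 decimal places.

75.31 : 100.00 : 33.19

The 2 Ga atoms are independent, so intensities follow the terms of (0.601 + 0.399)^2.
P(M) = 0.601^2 = 0.361201
P(M+2) = 2 × 0.601^1 × 0.399^1 = 0.479598
P(M+4) = 0.399^2 = 0.159201
The M+2 peak is largest (0.479598); scaling to 100 gives 75.31 : 100.00 : 33.19.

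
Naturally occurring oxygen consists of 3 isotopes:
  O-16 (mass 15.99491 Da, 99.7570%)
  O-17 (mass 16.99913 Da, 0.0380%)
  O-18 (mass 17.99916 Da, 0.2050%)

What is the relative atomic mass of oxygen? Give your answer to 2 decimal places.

Weight each isotope mass by its fractional abundance: 0.997570 × 15.99491 + 0.000380 × 16.99913 + 0.002050 × 17.99916
= 15.956042 + 0.006460 + 0.036898 = 15.999400 Da

16.00 Da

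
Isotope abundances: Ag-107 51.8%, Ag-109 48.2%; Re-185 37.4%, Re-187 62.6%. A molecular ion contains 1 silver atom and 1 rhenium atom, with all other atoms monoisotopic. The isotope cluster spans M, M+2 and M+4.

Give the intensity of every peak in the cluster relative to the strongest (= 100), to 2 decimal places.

Silver pattern (n=1): 0.5180 : 0.4820
Rhenium pattern (n=1): 0.3740 : 0.6260
Convolve the two distributions (both contribute in 2-u steps):
  M: 0.5180×0.3740 = 0.193732
  M+2: 0.5180×0.6260 + 0.4820×0.3740 = 0.504536
  M+4: 0.4820×0.6260 = 0.301732
Scale to base peak (0.504536) = 100: 38.40 : 100.00 : 59.80

38.40 : 100.00 : 59.80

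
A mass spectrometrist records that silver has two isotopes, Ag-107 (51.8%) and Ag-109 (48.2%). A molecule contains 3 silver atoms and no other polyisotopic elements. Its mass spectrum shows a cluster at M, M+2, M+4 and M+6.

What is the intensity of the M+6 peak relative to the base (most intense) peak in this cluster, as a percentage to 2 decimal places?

28.86%

(0.518 + 0.482)^3 gives M 0.1390, M+2 0.3880, M+4 0.3610, M+6 0.1120; the largest is M+2.
P(M+2) = C(3,1) × 0.518^2 × 0.482^1 = 3 × 0.268324 × 0.4820 = 0.387997 (base)
P(M+6) = C(3,3) × 0.518^0 × 0.482^3 = 1 × 1.0000 × 0.11198017 = 0.111980
Relative intensity = 0.111980 / 0.387997 × 100 = 28.86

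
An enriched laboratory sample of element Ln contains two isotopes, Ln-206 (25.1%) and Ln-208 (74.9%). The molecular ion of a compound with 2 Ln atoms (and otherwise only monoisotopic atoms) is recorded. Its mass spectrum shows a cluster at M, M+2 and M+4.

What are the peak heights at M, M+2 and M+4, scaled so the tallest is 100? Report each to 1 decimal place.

Each Ln atom is independently Ln-206 (p = 0.251) or Ln-208 (q = 0.749); the cluster is the binomial expansion (p + q)^2.
P(M) = 0.251^2 = 0.063001
P(M+2) = 2 × 0.251^1 × 0.749^1 = 0.375998
P(M+4) = 0.749^2 = 0.561001
The M+4 peak is largest (0.561001); scaling to 100 gives 11.2 : 67.0 : 100.0.

11.2 : 67.0 : 100.0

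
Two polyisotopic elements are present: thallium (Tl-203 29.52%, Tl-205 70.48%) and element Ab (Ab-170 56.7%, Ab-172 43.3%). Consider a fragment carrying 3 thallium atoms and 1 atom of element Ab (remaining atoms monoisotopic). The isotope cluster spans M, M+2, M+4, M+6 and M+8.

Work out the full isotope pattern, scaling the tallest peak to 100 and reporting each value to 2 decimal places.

Thallium pattern (n=3): 0.02572463 : 0.18425524 : 0.43991564 : 0.35010449
Element Ab pattern (n=1): 0.5670 : 0.4330
Convolve the two distributions (both contribute in 2-u steps):
  M: 0.02572463×0.5670 = 0.014586
  M+2: 0.02572463×0.4330 + 0.18425524×0.5670 = 0.115611
  M+4: 0.18425524×0.4330 + 0.43991564×0.5670 = 0.329215
  M+6: 0.43991564×0.4330 + 0.35010449×0.5670 = 0.388993
  M+8: 0.35010449×0.4330 = 0.151595
Scale to base peak (0.388993) = 100: 3.75 : 29.72 : 84.63 : 100.00 : 38.97

3.75 : 29.72 : 84.63 : 100.00 : 38.97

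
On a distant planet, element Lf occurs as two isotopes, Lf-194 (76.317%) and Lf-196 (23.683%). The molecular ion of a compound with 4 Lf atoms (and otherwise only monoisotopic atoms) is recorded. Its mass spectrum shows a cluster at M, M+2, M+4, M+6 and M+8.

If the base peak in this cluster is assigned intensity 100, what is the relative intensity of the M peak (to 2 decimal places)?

Binomial terms of (0.76317 + 0.23683)^4: M 0.3392, M+2 0.4211, M+4 0.1960, M+6 0.0406, M+8 0.0031 → M+2 is the base peak.
P(M+2) = C(4,1) × 0.76317^3 × 0.23683^1 = 4 × 0.44449192 × 0.23683 = 0.421076 (base)
P(M) = C(4,0) × 0.76317^4 × 0.23683^0 = 1 × 0.3392229 × 1.0000 = 0.339223
Relative intensity = 0.339223 / 0.421076 × 100 = 80.56

80.56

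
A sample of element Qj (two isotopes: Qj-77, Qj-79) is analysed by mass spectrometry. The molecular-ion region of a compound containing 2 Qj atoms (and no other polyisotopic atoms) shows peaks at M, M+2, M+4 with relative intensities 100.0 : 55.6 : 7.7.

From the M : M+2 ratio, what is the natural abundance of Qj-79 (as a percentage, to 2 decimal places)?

21.75%

Write p for the Qj-77 fraction. I(M+2)/I(M) = [C(2,1)·p^1·(1−p)] / p^2 = 2·(1−p)/p = 55.6/100.0 = 0.5560
(1−p)/p = 0.5560/2 = 0.2780  ⇒  p = 1/(1 + 0.2780) = 0.7825
Qj-77: 78.25%, Qj-79: 21.75%.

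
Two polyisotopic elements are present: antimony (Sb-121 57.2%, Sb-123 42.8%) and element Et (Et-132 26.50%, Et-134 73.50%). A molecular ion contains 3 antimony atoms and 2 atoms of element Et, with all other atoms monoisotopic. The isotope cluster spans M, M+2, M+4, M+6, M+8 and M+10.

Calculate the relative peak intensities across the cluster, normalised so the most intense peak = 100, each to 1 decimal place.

Antimony pattern (n=3): 0.18714925 : 0.42010426 : 0.31434374 : 0.07840275
Element Et pattern (n=2): 0.070225 : 0.38955 : 0.540225
Convolve the two distributions (both contribute in 2-u steps):
  M: 0.18714925×0.070225 = 0.013143
  M+2: 0.18714925×0.38955 + 0.42010426×0.070225 = 0.102406
  M+4: 0.18714925×0.540225 + 0.42010426×0.38955 + 0.31434374×0.070225 = 0.286829
  M+6: 0.42010426×0.540225 + 0.31434374×0.38955 + 0.07840275×0.070225 = 0.354909
  M+8: 0.31434374×0.540225 + 0.07840275×0.38955 = 0.200358
  M+10: 0.07840275×0.540225 = 0.042355
Scale to base peak (0.354909) = 100: 3.7 : 28.9 : 80.8 : 100.0 : 56.5 : 11.9

3.7 : 28.9 : 80.8 : 100.0 : 56.5 : 11.9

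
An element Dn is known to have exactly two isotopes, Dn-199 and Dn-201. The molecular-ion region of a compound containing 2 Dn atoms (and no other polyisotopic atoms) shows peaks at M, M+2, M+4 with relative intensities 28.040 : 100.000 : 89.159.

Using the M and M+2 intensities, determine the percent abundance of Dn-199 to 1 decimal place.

If p is the fraction of Dn that is Dn-199, then I(M+2)/I(M) = [C(2,1)·p^1·(1−p)] / p^2 = 2·(1−p)/p = 100.000/28.040 = 3.5663
(1−p)/p = 3.5663/2 = 1.7832  ⇒  p = 1/(1 + 1.7832) = 0.3593
Dn-199: 35.9%, Dn-201: 64.1%.

35.9%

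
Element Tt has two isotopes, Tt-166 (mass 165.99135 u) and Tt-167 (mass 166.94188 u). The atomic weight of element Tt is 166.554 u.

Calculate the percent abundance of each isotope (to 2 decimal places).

Tt-166: 40.81%, Tt-167: 59.19%

Let x be the fractional abundance of Tt-166; then Tt-167 has abundance 1 − x.
165.99135·x + 166.94188·(1 − x) = 166.554
(165.99135 − 166.94188)·x = 166.554 − 166.94188
x = -0.38788 / -0.95053 = 0.40807 → 40.81% Tt-166, 59.19% Tt-167.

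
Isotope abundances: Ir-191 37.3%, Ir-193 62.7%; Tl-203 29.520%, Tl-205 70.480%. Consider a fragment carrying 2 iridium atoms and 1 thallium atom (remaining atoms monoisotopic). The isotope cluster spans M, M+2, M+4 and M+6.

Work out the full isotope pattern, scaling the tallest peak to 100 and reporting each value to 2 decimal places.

9.21 : 52.98 : 100.00 : 62.16

Iridium pattern (n=2): 0.139129 : 0.467742 : 0.393129
Thallium pattern (n=1): 0.2952 : 0.7048
Convolve the two distributions (both contribute in 2-u steps):
  M: 0.139129×0.2952 = 0.041071
  M+2: 0.139129×0.7048 + 0.467742×0.2952 = 0.236136
  M+4: 0.467742×0.7048 + 0.393129×0.2952 = 0.445716
  M+6: 0.393129×0.7048 = 0.277077
Scale to base peak (0.445716) = 100: 9.21 : 52.98 : 100.00 : 62.16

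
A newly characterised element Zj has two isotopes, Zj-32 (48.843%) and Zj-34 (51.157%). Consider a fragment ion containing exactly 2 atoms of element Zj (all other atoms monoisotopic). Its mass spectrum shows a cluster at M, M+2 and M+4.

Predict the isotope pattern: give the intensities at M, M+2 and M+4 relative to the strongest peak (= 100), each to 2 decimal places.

47.74 : 100.00 : 52.37

Expanding (0.48843 + 0.51157)^2:
P(M) = 0.48843^2 = 0.238564
P(M+2) = 2 × 0.48843^1 × 0.51157^1 = 0.499732
P(M+4) = 0.51157^2 = 0.261704
The M+2 peak is largest (0.499732); scaling to 100 gives 47.74 : 100.00 : 52.37.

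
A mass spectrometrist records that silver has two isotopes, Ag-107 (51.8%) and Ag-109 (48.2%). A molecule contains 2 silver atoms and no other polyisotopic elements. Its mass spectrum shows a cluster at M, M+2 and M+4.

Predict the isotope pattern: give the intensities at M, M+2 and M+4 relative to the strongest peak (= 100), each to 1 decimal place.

53.7 : 100.0 : 46.5

The 2 Ag atoms are independent, so intensities follow the terms of (0.518 + 0.482)^2.
P(M) = 0.518^2 = 0.268324
P(M+2) = 2 × 0.518^1 × 0.482^1 = 0.499352
P(M+4) = 0.482^2 = 0.232324
The M+2 peak is largest (0.499352); scaling to 100 gives 53.7 : 100.0 : 46.5.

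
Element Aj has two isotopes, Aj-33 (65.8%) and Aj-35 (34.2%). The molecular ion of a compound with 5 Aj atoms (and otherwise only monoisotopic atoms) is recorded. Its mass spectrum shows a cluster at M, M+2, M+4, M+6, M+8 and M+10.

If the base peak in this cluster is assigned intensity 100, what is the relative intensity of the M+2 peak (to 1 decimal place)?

Term probabilities: M 0.1233, M+2 0.3206, M+4 0.3332, M+6 0.1732, M+8 0.0450, M+10 0.0047. Base peak = M+4.
P(M+4) = C(5,2) × 0.658^3 × 0.342^2 = 10 × 0.28489031 × 0.116964 = 0.333219 (base)
P(M+2) = C(5,1) × 0.658^4 × 0.342^1 = 5 × 0.18745783 × 0.3420 = 0.320553
Relative intensity = 0.320553 / 0.333219 × 100 = 96.2

96.2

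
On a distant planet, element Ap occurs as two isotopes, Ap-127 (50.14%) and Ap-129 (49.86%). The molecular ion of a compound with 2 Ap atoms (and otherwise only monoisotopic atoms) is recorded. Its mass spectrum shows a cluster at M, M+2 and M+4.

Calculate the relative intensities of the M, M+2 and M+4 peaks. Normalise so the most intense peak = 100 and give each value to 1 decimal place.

Expanding (0.5014 + 0.4986)^2:
P(M) = 0.5014^2 = 0.251402
P(M+2) = 2 × 0.5014^1 × 0.4986^1 = 0.499996
P(M+4) = 0.4986^2 = 0.248602
The M+2 peak is largest (0.499996); scaling to 100 gives 50.3 : 100.0 : 49.7.

50.3 : 100.0 : 49.7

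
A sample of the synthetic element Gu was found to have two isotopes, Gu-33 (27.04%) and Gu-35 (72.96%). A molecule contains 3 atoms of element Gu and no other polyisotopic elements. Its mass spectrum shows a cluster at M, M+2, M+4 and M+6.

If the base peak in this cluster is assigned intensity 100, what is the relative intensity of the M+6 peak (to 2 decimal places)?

Term probabilities: M 0.0198, M+2 0.1600, M+4 0.4318, M+6 0.3884. Base peak = M+4.
P(M+4) = C(3,2) × 0.2704^1 × 0.7296^2 = 3 × 0.2704 × 0.53231616 = 0.431815 (base)
P(M+6) = C(3,3) × 0.2704^0 × 0.7296^3 = 1 × 1.0000 × 0.38837787 = 0.388378
Relative intensity = 0.388378 / 0.431815 × 100 = 89.94

89.94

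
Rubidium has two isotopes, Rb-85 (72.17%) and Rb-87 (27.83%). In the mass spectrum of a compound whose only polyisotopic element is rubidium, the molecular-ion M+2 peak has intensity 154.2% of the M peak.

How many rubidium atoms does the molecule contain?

4

For n independent Rb atoms, I(M+2)/I(M) = n · (abundance Rb-87) / (abundance Rb-85) = n · 0.2783/0.7217.
n = 1.542 × 0.7217/0.2783 = 4.00 ≈ 4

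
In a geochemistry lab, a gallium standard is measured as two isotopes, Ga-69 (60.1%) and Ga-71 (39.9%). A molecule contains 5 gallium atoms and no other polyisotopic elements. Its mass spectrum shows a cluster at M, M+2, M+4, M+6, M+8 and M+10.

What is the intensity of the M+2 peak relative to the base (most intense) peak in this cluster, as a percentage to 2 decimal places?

Binomial terms of (0.601 + 0.399)^5: M 0.0784, M+2 0.2603, M+4 0.3456, M+6 0.2294, M+8 0.0762, M+10 0.0101 → M+4 is the base peak.
P(M+4) = C(5,2) × 0.601^3 × 0.399^2 = 10 × 0.2170818 × 0.159201 = 0.345596 (base)
P(M+2) = C(5,1) × 0.601^4 × 0.399^1 = 5 × 0.13046616 × 0.3990 = 0.260280
Relative intensity = 0.260280 / 0.345596 × 100 = 75.31

75.31%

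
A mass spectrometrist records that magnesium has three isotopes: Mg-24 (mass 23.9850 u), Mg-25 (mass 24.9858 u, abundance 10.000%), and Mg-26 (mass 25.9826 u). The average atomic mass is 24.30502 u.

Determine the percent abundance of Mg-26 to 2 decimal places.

11.01%

Let x and y be the fractions of Mg-24 and Mg-26. Then x + y = 1 − 0.10000 = 0.90000 and 23.9850x + 25.9826y = 24.30502 − 0.10000×24.9858 = 21.80644.
Substituting: 23.9850x + 25.9826(0.90000 − x) = 21.80644
(23.9850 − 25.9826)x = -1.5779  ⇒  x = 0.78990, y = 0.11010
Mg-24: 78.99%, Mg-26: 11.01%.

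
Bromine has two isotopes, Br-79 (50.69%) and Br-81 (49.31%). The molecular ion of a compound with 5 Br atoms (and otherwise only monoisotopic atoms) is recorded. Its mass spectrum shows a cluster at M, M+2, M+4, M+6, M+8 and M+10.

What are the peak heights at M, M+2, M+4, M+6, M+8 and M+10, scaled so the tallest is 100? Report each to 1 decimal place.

10.6 : 51.4 : 100.0 : 97.3 : 47.3 : 9.2

The 5 Br atoms are independent, so intensities follow the terms of (0.5069 + 0.4931)^5.
P(M) = 0.5069^5 = 0.033467
P(M+2) = 5 × 0.5069^4 × 0.4931^1 = 0.162777
P(M+4) = 10 × 0.5069^3 × 0.4931^2 = 0.316692
P(M+6) = 10 × 0.5069^2 × 0.4931^3 = 0.308070
P(M+8) = 5 × 0.5069^1 × 0.4931^4 = 0.149842
P(M+10) = 0.4931^5 = 0.029152
The M+4 peak is largest (0.316692); scaling to 100 gives 10.6 : 51.4 : 100.0 : 97.3 : 47.3 : 9.2.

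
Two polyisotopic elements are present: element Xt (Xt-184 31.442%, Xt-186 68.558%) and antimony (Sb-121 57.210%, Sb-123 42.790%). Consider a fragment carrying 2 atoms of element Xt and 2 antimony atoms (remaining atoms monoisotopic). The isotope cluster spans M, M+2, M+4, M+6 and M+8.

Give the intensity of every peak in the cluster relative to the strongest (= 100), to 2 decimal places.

Element Xt pattern (n=2): 0.09885994 : 0.43112013 : 0.47001994
Antimony pattern (n=2): 0.32729841 : 0.48960318 : 0.18309841
Convolve the two distributions (both contribute in 2-u steps):
  M: 0.09885994×0.32729841 = 0.032357
  M+2: 0.09885994×0.48960318 + 0.43112013×0.32729841 = 0.189507
  M+4: 0.09885994×0.18309841 + 0.43112013×0.48960318 + 0.47001994×0.32729841 = 0.383016
  M+6: 0.43112013×0.18309841 + 0.47001994×0.48960318 = 0.309061
  M+8: 0.47001994×0.18309841 = 0.086060
Scale to base peak (0.383016) = 100: 8.45 : 49.48 : 100.00 : 80.69 : 22.47

8.45 : 49.48 : 100.00 : 80.69 : 22.47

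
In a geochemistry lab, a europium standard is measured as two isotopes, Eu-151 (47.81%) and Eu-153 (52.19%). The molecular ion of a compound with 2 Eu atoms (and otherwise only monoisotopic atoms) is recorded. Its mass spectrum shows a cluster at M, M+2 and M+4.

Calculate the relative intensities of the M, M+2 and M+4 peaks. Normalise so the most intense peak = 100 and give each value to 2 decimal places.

45.80 : 100.00 : 54.58

Each Eu atom is independently Eu-151 (p = 0.4781) or Eu-153 (q = 0.5219); the cluster is the binomial expansion (p + q)^2.
P(M) = 0.4781^2 = 0.228580
P(M+2) = 2 × 0.4781^1 × 0.5219^1 = 0.499041
P(M+4) = 0.5219^2 = 0.272380
The M+2 peak is largest (0.499041); scaling to 100 gives 45.80 : 100.00 : 54.58.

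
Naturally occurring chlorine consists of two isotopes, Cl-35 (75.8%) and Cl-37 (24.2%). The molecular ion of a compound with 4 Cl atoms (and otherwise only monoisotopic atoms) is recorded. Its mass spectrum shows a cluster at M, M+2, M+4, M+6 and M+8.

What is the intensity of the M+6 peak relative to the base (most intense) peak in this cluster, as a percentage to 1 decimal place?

Term probabilities: M 0.3301, M+2 0.4216, M+4 0.2019, M+6 0.0430, M+8 0.0034. Base peak = M+2.
P(M+2) = C(4,1) × 0.758^3 × 0.242^1 = 4 × 0.43551951 × 0.2420 = 0.421583 (base)
P(M+6) = C(4,3) × 0.758^1 × 0.242^3 = 4 × 0.7580 × 0.01417249 = 0.042971
Relative intensity = 0.042971 / 0.421583 × 100 = 10.2

10.2%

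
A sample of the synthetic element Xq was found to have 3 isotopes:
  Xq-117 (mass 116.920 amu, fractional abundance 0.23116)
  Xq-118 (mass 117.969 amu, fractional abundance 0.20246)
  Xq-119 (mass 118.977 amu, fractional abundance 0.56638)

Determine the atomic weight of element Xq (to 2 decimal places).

The abundance-weighted mean is 0.23116 × 116.920 + 0.20246 × 117.969 + 0.56638 × 118.977
= 27.0272 + 23.8840 + 67.3862 = 118.2974 amu

118.30 amu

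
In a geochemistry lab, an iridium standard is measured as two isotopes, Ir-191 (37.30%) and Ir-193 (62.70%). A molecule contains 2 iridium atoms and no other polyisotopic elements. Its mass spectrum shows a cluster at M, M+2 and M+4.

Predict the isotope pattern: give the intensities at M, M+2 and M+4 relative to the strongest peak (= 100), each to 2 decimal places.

Expanding (0.3730 + 0.6270)^2:
P(M) = 0.3730^2 = 0.139129
P(M+2) = 2 × 0.3730^1 × 0.6270^1 = 0.467742
P(M+4) = 0.6270^2 = 0.393129
The M+2 peak is largest (0.467742); scaling to 100 gives 29.74 : 100.00 : 84.05.

29.74 : 100.00 : 84.05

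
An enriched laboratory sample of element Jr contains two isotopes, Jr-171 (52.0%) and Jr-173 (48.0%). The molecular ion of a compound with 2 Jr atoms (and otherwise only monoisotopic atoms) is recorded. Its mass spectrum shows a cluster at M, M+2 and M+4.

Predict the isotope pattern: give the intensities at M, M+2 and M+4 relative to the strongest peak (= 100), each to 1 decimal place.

54.2 : 100.0 : 46.2

Expanding (0.520 + 0.480)^2:
P(M) = 0.520^2 = 0.270400
P(M+2) = 2 × 0.520^1 × 0.480^1 = 0.499200
P(M+4) = 0.480^2 = 0.230400
The M+2 peak is largest (0.499200); scaling to 100 gives 54.2 : 100.0 : 46.2.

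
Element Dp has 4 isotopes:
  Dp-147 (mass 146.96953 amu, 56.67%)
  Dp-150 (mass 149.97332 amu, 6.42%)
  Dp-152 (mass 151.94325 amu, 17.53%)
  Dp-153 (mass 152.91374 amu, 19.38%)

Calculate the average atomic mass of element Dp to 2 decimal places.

The abundance-weighted mean is 0.5667 × 146.96953 + 0.0642 × 149.97332 + 0.1753 × 151.94325 + 0.1938 × 152.91374
= 83.287633 + 9.628287 + 26.635652 + 29.634683 = 149.186255 amu

149.19 amu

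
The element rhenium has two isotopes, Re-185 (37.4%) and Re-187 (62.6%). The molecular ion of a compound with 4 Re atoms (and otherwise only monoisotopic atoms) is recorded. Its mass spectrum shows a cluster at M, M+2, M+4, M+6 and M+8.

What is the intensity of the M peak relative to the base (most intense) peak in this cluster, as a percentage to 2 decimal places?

5.33%

Binomial terms of (0.374 + 0.626)^4: M 0.0196, M+2 0.1310, M+4 0.3289, M+6 0.3670, M+8 0.1536 → M+6 is the base peak.
P(M+6) = C(4,3) × 0.374^1 × 0.626^3 = 4 × 0.3740 × 0.24531438 = 0.366990 (base)
P(M) = C(4,0) × 0.374^4 × 0.626^0 = 1 × 0.0195653 × 1.0000 = 0.019565
Relative intensity = 0.019565 / 0.366990 × 100 = 5.33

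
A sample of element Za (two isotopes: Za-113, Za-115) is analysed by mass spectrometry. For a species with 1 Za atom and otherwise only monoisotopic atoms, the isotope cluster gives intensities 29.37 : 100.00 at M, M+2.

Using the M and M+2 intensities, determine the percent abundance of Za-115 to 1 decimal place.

If p is the fraction of Za that is Za-113, then I(M+2)/I(M) = [C(1,1)·p^0·(1−p)] / p^1 = 1·(1−p)/p = 100.00/29.37 = 3.4048
(1−p)/p = 3.4048/1 = 3.4048  ⇒  p = 1/(1 + 3.4048) = 0.2270
Za-113: 22.7%, Za-115: 77.3%.

77.3%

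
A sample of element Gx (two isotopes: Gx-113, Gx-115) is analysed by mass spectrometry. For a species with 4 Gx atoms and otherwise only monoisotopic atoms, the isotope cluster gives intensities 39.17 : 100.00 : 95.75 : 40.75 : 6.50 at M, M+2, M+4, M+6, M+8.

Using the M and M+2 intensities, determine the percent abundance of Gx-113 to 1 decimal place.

Write p for the Gx-113 fraction. I(M+2)/I(M) = [C(4,1)·p^3·(1−p)] / p^4 = 4·(1−p)/p = 100.00/39.17 = 2.5530
(1−p)/p = 2.5530/4 = 0.6382  ⇒  p = 1/(1 + 0.6382) = 0.6104
Gx-113: 61.0%, Gx-115: 39.0%.

61.0%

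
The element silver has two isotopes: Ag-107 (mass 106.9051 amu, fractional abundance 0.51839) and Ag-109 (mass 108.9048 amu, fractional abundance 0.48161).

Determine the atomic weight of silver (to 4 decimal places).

Average mass = Σ (abundance × isotope mass) = 0.51839 × 106.9051 + 0.48161 × 108.9048
= 55.41853 + 52.44964 = 107.86817 amu

107.8682 amu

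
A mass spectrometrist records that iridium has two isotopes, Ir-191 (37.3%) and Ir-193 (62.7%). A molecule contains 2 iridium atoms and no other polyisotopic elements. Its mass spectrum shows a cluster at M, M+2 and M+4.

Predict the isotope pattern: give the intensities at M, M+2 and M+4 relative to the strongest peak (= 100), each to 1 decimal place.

The 2 Ir atoms are independent, so intensities follow the terms of (0.373 + 0.627)^2.
P(M) = 0.373^2 = 0.139129
P(M+2) = 2 × 0.373^1 × 0.627^1 = 0.467742
P(M+4) = 0.627^2 = 0.393129
The M+2 peak is largest (0.467742); scaling to 100 gives 29.7 : 100.0 : 84.0.

29.7 : 100.0 : 84.0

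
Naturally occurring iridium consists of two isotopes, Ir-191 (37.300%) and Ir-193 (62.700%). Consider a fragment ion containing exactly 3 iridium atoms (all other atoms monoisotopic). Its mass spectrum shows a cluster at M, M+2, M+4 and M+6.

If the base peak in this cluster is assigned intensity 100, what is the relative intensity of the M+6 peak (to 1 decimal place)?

Binomial terms of (0.37300 + 0.62700)^3: M 0.0519, M+2 0.2617, M+4 0.4399, M+6 0.2465 → M+4 is the base peak.
P(M+4) = C(3,2) × 0.37300^1 × 0.62700^2 = 3 × 0.3730 × 0.393129 = 0.439911 (base)
P(M+6) = C(3,3) × 0.37300^0 × 0.62700^3 = 1 × 1.0000 × 0.24649188 = 0.246492
Relative intensity = 0.246492 / 0.439911 × 100 = 56.0

56.0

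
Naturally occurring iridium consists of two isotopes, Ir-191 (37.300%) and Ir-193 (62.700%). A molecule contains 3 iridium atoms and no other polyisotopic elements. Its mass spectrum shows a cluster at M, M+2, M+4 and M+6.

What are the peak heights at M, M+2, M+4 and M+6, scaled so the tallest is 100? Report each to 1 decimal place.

11.8 : 59.5 : 100.0 : 56.0

Each Ir atom is independently Ir-191 (p = 0.37300) or Ir-193 (q = 0.62700); the cluster is the binomial expansion (p + q)^3.
P(M) = 0.37300^3 = 0.051895
P(M+2) = 3 × 0.37300^2 × 0.62700^1 = 0.261702
P(M+4) = 3 × 0.37300^1 × 0.62700^2 = 0.439911
P(M+6) = 0.62700^3 = 0.246492
The M+4 peak is largest (0.439911); scaling to 100 gives 11.8 : 59.5 : 100.0 : 56.0.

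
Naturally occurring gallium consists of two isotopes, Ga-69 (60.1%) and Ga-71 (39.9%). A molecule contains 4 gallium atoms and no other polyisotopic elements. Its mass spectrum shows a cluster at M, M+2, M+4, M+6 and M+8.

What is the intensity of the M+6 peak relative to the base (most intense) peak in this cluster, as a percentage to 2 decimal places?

44.08%

Binomial terms of (0.601 + 0.399)^4: M 0.1305, M+2 0.3465, M+4 0.3450, M+6 0.1527, M+8 0.0253 → M+2 is the base peak.
P(M+2) = C(4,1) × 0.601^3 × 0.399^1 = 4 × 0.2170818 × 0.3990 = 0.346463 (base)
P(M+6) = C(4,3) × 0.601^1 × 0.399^3 = 4 × 0.6010 × 0.0635212 = 0.152705
Relative intensity = 0.152705 / 0.346463 × 100 = 44.08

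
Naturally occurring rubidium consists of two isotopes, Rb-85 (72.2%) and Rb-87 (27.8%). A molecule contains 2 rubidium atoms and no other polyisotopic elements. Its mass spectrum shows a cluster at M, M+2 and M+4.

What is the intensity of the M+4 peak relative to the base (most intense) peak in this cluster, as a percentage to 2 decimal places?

14.83%

Binomial terms of (0.722 + 0.278)^2: M 0.5213, M+2 0.4014, M+4 0.0773 → M is the base peak.
P(M) = C(2,0) × 0.722^2 × 0.278^0 = 1 × 0.521284 × 1.0000 = 0.521284 (base)
P(M+4) = C(2,2) × 0.722^0 × 0.278^2 = 1 × 1.0000 × 0.077284 = 0.077284
Relative intensity = 0.077284 / 0.521284 × 100 = 14.83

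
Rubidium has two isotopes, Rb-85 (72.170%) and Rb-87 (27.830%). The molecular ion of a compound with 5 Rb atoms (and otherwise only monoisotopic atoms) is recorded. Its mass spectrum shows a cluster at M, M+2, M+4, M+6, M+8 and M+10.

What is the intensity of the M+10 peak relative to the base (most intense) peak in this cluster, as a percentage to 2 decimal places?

Binomial terms of (0.72170 + 0.27830)^5: M 0.1958, M+2 0.3775, M+4 0.2911, M+6 0.1123, M+8 0.0216, M+10 0.0017 → M+2 is the base peak.
P(M+2) = C(5,1) × 0.72170^4 × 0.27830^1 = 5 × 0.27128565 × 0.2783 = 0.377494 (base)
P(M+10) = C(5,5) × 0.72170^0 × 0.27830^5 = 1 × 1.0000 × 0.00166942 = 0.001669
Relative intensity = 0.001669 / 0.377494 × 100 = 0.44

0.44%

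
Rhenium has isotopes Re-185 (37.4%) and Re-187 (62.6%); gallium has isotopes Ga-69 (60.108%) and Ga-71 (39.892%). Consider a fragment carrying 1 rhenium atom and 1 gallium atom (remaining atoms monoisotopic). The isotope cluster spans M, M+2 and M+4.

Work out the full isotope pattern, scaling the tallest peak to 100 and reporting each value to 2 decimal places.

Rhenium pattern (n=1): 0.3740 : 0.6260
Gallium pattern (n=1): 0.60108 : 0.39892
Convolve the two distributions (both contribute in 2-u steps):
  M: 0.3740×0.60108 = 0.224804
  M+2: 0.3740×0.39892 + 0.6260×0.60108 = 0.525472
  M+4: 0.6260×0.39892 = 0.249724
Scale to base peak (0.525472) = 100: 42.78 : 100.00 : 47.52

42.78 : 100.00 : 47.52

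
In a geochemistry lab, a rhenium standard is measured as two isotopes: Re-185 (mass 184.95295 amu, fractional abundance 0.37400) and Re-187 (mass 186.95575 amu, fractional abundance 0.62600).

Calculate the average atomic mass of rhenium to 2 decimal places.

186.21 amu

The abundance-weighted mean is 0.37400 × 184.95295 + 0.62600 × 186.95575
= 69.172403 + 117.034300 = 186.206703 amu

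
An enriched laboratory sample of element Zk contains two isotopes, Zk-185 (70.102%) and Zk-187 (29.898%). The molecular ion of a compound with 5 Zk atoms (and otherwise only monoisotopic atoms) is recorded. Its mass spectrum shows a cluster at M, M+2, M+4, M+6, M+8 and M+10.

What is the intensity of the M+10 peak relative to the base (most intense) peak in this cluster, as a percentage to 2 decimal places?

(0.70102 + 0.29898)^5 gives M 0.1693, M+2 0.3610, M+4 0.3079, M+6 0.1313, M+8 0.0280, M+10 0.0024; the largest is M+2.
P(M+2) = C(5,1) × 0.70102^4 × 0.29898^1 = 5 × 0.2415025 × 0.29898 = 0.361022 (base)
P(M+10) = C(5,5) × 0.70102^0 × 0.29898^5 = 1 × 1.0000 × 0.00238897 = 0.002389
Relative intensity = 0.002389 / 0.361022 × 100 = 0.66

0.66%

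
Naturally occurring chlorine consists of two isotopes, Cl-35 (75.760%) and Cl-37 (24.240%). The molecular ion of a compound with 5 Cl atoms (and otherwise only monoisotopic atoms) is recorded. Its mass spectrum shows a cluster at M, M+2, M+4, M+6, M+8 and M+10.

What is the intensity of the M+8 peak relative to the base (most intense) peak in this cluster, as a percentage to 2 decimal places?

3.28%

Term probabilities: M 0.2496, M+2 0.3993, M+4 0.2555, M+6 0.0817, M+8 0.0131, M+10 0.0008. Base peak = M+2.
P(M+2) = C(5,1) × 0.75760^4 × 0.24240^1 = 5 × 0.32942751 × 0.2424 = 0.399266 (base)
P(M+8) = C(5,4) × 0.75760^1 × 0.24240^4 = 5 × 0.7576 × 0.00345247 = 0.013078
Relative intensity = 0.013078 / 0.399266 × 100 = 3.28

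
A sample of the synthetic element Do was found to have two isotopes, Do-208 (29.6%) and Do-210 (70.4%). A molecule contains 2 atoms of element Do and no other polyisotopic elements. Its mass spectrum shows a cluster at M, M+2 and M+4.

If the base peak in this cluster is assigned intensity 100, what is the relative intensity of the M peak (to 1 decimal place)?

17.7

Term probabilities: M 0.0876, M+2 0.4168, M+4 0.4956. Base peak = M+4.
P(M+4) = C(2,2) × 0.296^0 × 0.704^2 = 1 × 1.0000 × 0.495616 = 0.495616 (base)
P(M) = C(2,0) × 0.296^2 × 0.704^0 = 1 × 0.087616 × 1.0000 = 0.087616
Relative intensity = 0.087616 / 0.495616 × 100 = 17.7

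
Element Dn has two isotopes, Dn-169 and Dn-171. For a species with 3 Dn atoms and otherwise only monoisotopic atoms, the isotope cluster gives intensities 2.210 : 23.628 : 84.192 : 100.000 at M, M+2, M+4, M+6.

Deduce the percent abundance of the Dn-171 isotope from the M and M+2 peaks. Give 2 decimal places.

78.09%

If p is the fraction of Dn that is Dn-169, then I(M+2)/I(M) = [C(3,1)·p^2·(1−p)] / p^3 = 3·(1−p)/p = 23.628/2.210 = 10.6914
(1−p)/p = 10.6914/3 = 3.5638  ⇒  p = 1/(1 + 3.5638) = 0.2191
Dn-169: 21.91%, Dn-171: 78.09%.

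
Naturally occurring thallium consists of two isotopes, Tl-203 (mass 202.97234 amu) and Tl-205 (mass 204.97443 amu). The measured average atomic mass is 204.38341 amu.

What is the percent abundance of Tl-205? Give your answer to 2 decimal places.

With x = fraction of Tl-203 (so Tl-205 is 1 − x):
202.97234·x + 204.97443·(1 − x) = 204.38341
(202.97234 − 204.97443)·x = 204.38341 − 204.97443
x = -0.59102 / -2.00209 = 0.29520 → 29.52% Tl-203, 70.48% Tl-205.

70.48%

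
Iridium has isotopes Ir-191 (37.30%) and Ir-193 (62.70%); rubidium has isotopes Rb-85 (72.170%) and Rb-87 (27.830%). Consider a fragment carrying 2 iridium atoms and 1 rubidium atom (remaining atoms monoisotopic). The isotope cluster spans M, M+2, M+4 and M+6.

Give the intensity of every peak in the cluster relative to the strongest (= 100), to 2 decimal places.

Iridium pattern (n=2): 0.139129 : 0.467742 : 0.393129
Rubidium pattern (n=1): 0.7217 : 0.2783
Convolve the two distributions (both contribute in 2-u steps):
  M: 0.139129×0.7217 = 0.100409
  M+2: 0.139129×0.2783 + 0.467742×0.7217 = 0.376289
  M+4: 0.467742×0.2783 + 0.393129×0.7217 = 0.413894
  M+6: 0.393129×0.2783 = 0.109408
Scale to base peak (0.413894) = 100: 24.26 : 90.91 : 100.00 : 26.43

24.26 : 90.91 : 100.00 : 26.43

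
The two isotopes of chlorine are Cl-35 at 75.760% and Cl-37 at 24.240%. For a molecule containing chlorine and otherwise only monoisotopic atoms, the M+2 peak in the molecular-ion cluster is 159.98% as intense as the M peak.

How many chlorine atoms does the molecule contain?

With n Cl atoms, P(M+2)/P(M) = C(n,1)·p^(n−1)q / p^n = n·q/p = n · 0.24240/0.75760.
n = 1.5998 × 0.75760/0.24240 = 5.00 ≈ 5

5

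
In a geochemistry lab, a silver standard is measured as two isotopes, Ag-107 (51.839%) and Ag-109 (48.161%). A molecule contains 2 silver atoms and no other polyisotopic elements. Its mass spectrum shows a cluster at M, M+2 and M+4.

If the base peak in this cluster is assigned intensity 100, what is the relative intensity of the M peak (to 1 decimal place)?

Binomial terms of (0.51839 + 0.48161)^2: M 0.2687, M+2 0.4993, M+4 0.2319 → M+2 is the base peak.
P(M+2) = C(2,1) × 0.51839^1 × 0.48161^1 = 2 × 0.51839 × 0.48161 = 0.499324 (base)
P(M) = C(2,0) × 0.51839^2 × 0.48161^0 = 1 × 0.26872819 × 1.0000 = 0.268728
Relative intensity = 0.268728 / 0.499324 × 100 = 53.8

53.8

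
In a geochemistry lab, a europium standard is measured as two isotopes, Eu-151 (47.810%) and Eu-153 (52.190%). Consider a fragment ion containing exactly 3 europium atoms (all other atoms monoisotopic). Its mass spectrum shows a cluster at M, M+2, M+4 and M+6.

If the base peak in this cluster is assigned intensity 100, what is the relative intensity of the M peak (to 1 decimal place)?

Binomial terms of (0.47810 + 0.52190)^3: M 0.1093, M+2 0.3579, M+4 0.3907, M+6 0.1422 → M+4 is the base peak.
P(M+4) = C(3,2) × 0.47810^1 × 0.52190^2 = 3 × 0.4781 × 0.27237961 = 0.390674 (base)
P(M) = C(3,0) × 0.47810^3 × 0.52190^0 = 1 × 0.10928391 × 1.0000 = 0.109284
Relative intensity = 0.109284 / 0.390674 × 100 = 28.0

28.0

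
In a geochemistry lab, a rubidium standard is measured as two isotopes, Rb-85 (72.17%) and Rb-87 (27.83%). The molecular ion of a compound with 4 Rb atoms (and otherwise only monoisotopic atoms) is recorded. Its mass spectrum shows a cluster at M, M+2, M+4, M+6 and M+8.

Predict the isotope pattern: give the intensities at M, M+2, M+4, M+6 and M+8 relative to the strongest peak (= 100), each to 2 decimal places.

64.83 : 100.00 : 57.84 : 14.87 : 1.43

Each Rb atom is independently Rb-85 (p = 0.7217) or Rb-87 (q = 0.2783); the cluster is the binomial expansion (p + q)^4.
P(M) = 0.7217^4 = 0.271286
P(M+2) = 4 × 0.7217^3 × 0.2783^1 = 0.418450
P(M+4) = 6 × 0.7217^2 × 0.2783^2 = 0.242042
P(M+6) = 4 × 0.7217^1 × 0.2783^3 = 0.062224
P(M+8) = 0.2783^4 = 0.005999
The M+2 peak is largest (0.418450); scaling to 100 gives 64.83 : 100.00 : 57.84 : 14.87 : 1.43.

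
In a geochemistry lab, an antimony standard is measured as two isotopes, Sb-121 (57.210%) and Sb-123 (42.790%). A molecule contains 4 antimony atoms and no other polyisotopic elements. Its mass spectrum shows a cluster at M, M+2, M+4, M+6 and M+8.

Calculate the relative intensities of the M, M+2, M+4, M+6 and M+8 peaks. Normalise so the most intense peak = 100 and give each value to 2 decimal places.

Each Sb atom is independently Sb-121 (p = 0.57210) or Sb-123 (q = 0.42790); the cluster is the binomial expansion (p + q)^4.
P(M) = 0.57210^4 = 0.107124
P(M+2) = 4 × 0.57210^3 × 0.42790^1 = 0.320493
P(M+4) = 6 × 0.57210^2 × 0.42790^2 = 0.359567
P(M+6) = 4 × 0.57210^1 × 0.42790^3 = 0.179291
P(M+8) = 0.42790^4 = 0.033525
The M+4 peak is largest (0.359567); scaling to 100 gives 29.79 : 89.13 : 100.00 : 49.86 : 9.32.

29.79 : 89.13 : 100.00 : 49.86 : 9.32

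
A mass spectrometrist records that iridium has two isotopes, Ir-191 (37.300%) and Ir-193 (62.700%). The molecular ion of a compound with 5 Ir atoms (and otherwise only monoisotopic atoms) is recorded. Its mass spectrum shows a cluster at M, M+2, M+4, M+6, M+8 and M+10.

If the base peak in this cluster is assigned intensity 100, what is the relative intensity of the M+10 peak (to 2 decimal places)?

Binomial terms of (0.37300 + 0.62700)^5: M 0.0072, M+2 0.0607, M+4 0.2040, M+6 0.3429, M+8 0.2882, M+10 0.0969 → M+6 is the base peak.
P(M+6) = C(5,3) × 0.37300^2 × 0.62700^3 = 10 × 0.139129 × 0.24649188 = 0.342942 (base)
P(M+10) = C(5,5) × 0.37300^0 × 0.62700^5 = 1 × 1.0000 × 0.09690311 = 0.096903
Relative intensity = 0.096903 / 0.342942 × 100 = 28.26

28.26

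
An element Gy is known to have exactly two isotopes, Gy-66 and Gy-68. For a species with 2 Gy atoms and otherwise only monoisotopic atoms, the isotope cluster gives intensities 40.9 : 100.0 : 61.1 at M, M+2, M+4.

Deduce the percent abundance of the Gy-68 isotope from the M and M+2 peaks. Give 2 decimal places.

Let p = fractional abundance of Gy-66. I(M+2)/I(M) = [C(2,1)·p^1·(1−p)] / p^2 = 2·(1−p)/p = 100.0/40.9 = 2.4450
(1−p)/p = 2.4450/2 = 1.2225  ⇒  p = 1/(1 + 1.2225) = 0.4499
Gy-66: 44.99%, Gy-68: 55.01%.

55.01%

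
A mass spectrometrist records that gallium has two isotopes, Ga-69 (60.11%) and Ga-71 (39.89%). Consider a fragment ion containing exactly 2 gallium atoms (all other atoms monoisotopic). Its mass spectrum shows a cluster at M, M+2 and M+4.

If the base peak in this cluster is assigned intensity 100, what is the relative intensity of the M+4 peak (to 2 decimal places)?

Binomial terms of (0.6011 + 0.3989)^2: M 0.3613, M+2 0.4796, M+4 0.1591 → M+2 is the base peak.
P(M+2) = C(2,1) × 0.6011^1 × 0.3989^1 = 2 × 0.6011 × 0.3989 = 0.479558 (base)
P(M+4) = C(2,2) × 0.6011^0 × 0.3989^2 = 1 × 1.0000 × 0.15912121 = 0.159121
Relative intensity = 0.159121 / 0.479558 × 100 = 33.18

33.18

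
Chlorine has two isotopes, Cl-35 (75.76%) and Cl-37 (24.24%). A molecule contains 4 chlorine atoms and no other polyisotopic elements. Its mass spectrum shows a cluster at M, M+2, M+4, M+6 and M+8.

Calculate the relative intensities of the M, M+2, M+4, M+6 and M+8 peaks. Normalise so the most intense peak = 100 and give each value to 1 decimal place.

78.1 : 100.0 : 48.0 : 10.2 : 0.8

Expanding (0.7576 + 0.2424)^4:
P(M) = 0.7576^4 = 0.329428
P(M+2) = 4 × 0.7576^3 × 0.2424^1 = 0.421612
P(M+4) = 6 × 0.7576^2 × 0.2424^2 = 0.202347
P(M+6) = 4 × 0.7576^1 × 0.2424^3 = 0.043162
P(M+8) = 0.2424^4 = 0.003452
The M+2 peak is largest (0.421612); scaling to 100 gives 78.1 : 100.0 : 48.0 : 10.2 : 0.8.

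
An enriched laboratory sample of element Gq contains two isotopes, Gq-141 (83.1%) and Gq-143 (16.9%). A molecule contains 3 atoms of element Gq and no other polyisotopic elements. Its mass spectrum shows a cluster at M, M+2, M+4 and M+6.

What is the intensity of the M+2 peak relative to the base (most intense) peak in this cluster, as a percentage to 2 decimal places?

Term probabilities: M 0.5739, M+2 0.3501, M+4 0.0712, M+6 0.0048. Base peak = M.
P(M) = C(3,0) × 0.831^3 × 0.169^0 = 1 × 0.57385619 × 1.0000 = 0.573856 (base)
P(M+2) = C(3,1) × 0.831^2 × 0.169^1 = 3 × 0.690561 × 0.1690 = 0.350114
Relative intensity = 0.350114 / 0.573856 × 100 = 61.01

61.01%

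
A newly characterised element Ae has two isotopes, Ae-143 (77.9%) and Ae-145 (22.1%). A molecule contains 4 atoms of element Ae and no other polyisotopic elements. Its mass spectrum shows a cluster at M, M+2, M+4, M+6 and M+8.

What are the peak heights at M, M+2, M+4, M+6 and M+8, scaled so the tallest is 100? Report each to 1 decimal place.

Expanding (0.779 + 0.221)^4:
P(M) = 0.779^4 = 0.368256
P(M+2) = 4 × 0.779^3 × 0.221^1 = 0.417893
P(M+4) = 6 × 0.779^2 × 0.221^2 = 0.177832
P(M+6) = 4 × 0.779^1 × 0.221^3 = 0.033634
P(M+8) = 0.221^4 = 0.002385
The M+2 peak is largest (0.417893); scaling to 100 gives 88.1 : 100.0 : 42.6 : 8.0 : 0.6.

88.1 : 100.0 : 42.6 : 8.0 : 0.6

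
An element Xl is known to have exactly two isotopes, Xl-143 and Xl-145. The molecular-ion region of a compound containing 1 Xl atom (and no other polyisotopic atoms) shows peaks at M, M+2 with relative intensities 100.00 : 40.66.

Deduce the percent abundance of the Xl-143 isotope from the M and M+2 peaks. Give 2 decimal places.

If p is the fraction of Xl that is Xl-143, then I(M+2)/I(M) = [C(1,1)·p^0·(1−p)] / p^1 = 1·(1−p)/p = 40.66/100.00 = 0.4066
(1−p)/p = 0.4066/1 = 0.4066  ⇒  p = 1/(1 + 0.4066) = 0.7109
Xl-143: 71.09%, Xl-145: 28.91%.

71.09%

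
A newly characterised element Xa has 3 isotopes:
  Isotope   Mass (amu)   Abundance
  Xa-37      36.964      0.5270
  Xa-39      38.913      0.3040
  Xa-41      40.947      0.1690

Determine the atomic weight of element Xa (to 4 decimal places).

Ar = Σ fᵢ·mᵢ = 0.5270 × 36.964 + 0.3040 × 38.913 + 0.1690 × 40.947
= 19.48003 + 11.82955 + 6.92004 = 38.22962 amu

38.2296 amu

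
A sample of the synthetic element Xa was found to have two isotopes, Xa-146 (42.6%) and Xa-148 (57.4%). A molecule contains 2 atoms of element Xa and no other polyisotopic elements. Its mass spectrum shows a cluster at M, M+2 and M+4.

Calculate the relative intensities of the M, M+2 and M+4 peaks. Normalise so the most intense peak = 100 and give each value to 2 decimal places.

Expanding (0.426 + 0.574)^2:
P(M) = 0.426^2 = 0.181476
P(M+2) = 2 × 0.426^1 × 0.574^1 = 0.489048
P(M+4) = 0.574^2 = 0.329476
The M+2 peak is largest (0.489048); scaling to 100 gives 37.11 : 100.00 : 67.37.

37.11 : 100.00 : 67.37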